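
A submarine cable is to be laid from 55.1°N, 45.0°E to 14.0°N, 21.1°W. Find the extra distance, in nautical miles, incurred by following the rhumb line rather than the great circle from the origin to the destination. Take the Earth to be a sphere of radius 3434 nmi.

Great circle: cos σ = sin φ₁ sin φ₂ + cos φ₁ cos φ₂ cos Δλ,  σ = 1.1337 rad → d_gc = 3893.1 nmi
Rhumb line: Δψ = -0.9105, q = Δφ/Δψ = 0.7879, d_rh = R√(Δφ²+q²Δλ²) = 3976.2 nmi
Excess = 3976.2 − 3893.1 = 83.1 ≈ 83 nmi

83 nmi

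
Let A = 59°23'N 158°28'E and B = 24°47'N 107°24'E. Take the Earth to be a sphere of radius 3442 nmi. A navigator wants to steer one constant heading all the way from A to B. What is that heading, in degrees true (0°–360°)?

Δψ = ln[tan(π/4+φ₂/2)/tan(π/4+φ₁/2)] = -0.8489
Δλ = -0.8913 rad (taken the short way round)
course = atan2(Δλ, Δψ) = 226.39°

226.4°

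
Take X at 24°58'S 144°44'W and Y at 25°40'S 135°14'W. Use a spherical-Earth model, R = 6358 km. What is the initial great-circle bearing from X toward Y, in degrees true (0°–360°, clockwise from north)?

N = sin Δλ·cos φ₂ = +0.1488;  D = cos φ₁ sin φ₂ − sin φ₁ cos φ₂ cos Δλ = -0.0174
initial course = atan2(N, D) = 96.68°

96.7°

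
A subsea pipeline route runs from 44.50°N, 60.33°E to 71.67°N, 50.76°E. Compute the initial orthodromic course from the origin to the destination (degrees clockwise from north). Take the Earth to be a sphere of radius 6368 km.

θ = atan2( sin Δλ·cos φ₂ ,  cos φ₁ sin φ₂ − sin φ₁ cos φ₂ cos Δλ )
  = atan2(-0.0523, +0.4597) = 353.51°

353.5°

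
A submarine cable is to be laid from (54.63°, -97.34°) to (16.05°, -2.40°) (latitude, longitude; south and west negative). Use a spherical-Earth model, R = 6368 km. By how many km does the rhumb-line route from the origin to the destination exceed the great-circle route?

449 km

Great circle: cos σ = sin φ₁ sin φ₂ + cos φ₁ cos φ₂ cos Δλ,  σ = 1.3923 rad → d_gc = 8866.2 km
Rhumb line: Δψ = -0.8592, q = Δφ/Δψ = 0.7837, d_rh = R√(Δφ²+q²Δλ²) = 9315.3 km
Excess = 9315.3 − 8866.2 = 449.1 ≈ 449 km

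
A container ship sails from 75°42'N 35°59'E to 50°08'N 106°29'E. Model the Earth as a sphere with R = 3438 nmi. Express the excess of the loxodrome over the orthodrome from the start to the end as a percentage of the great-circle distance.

5.2%

Great circle: σ = 0.6491 rad → d_gc = Rσ = 2231.7 nmi
Rhumb: Δφ = -0.4462, Δλ = +1.2305, Δψ = -1.0616, q = Δφ/Δψ = 0.4203 → d_rh = R√(Δφ²+q²Δλ²) = 2348.5 nmi
Excess = (2348.5 − 2231.7) / 2231.7 = 116.8 / 2231.7 = 5.23% ≈ 5.2%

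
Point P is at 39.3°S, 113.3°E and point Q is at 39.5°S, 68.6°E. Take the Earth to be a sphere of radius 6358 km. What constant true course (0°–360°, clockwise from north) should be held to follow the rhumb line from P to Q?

Meridional parts: M(φ₁)=-0.7470, M(φ₂)=-0.7516 → ΔM = -0.0045;  Δλ = -0.7802 rad
tan C = Δλ / ΔM = +172.7057 → C = 269.67°

269.7°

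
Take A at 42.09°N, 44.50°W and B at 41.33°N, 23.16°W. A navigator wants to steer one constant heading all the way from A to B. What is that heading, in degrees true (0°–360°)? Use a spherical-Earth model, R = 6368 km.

Δψ = ln[tan(π/4+φ₂/2)/tan(π/4+φ₁/2)] = -0.0178
Δλ = +0.3725 rad (taken the short way round)
course = atan2(Δλ, Δψ) = 92.73°

92.7°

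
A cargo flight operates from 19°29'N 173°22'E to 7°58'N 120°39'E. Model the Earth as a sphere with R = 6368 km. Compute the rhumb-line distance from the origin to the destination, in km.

Δψ = ln[tan(π/4+φ₂/2)/tan(π/4+φ₁/2)] = -0.2073;  Δφ = -0.2010 rad,  Δλ = -0.9201 rad
q = Δφ/Δψ = 0.9696
d = R·√(Δφ² + q²Δλ²) = 6368·0.91448 = 5823 km

5823 km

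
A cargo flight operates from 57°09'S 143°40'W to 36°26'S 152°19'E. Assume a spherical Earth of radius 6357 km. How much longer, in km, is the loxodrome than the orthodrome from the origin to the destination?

156 km

Great circle: cos σ = sin φ₁ sin φ₂ + cos φ₁ cos φ₂ cos Δλ,  σ = 0.8091 rad → d_gc = 5143.7 km
Rhumb line: Δψ = +0.5378, q = Δφ/Δψ = 0.6723, d_rh = R√(Δφ²+q²Δλ²) = 5299.3 km
Excess = 5299.3 − 5143.7 = 155.6 ≈ 156 km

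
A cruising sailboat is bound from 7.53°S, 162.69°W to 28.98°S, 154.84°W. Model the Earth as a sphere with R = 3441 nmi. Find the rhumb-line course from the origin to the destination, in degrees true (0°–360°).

161.0°

Δψ = ln[tan(π/4+φ₂/2)/tan(π/4+φ₁/2)] = -0.3971
Δλ = +0.1370 rad (taken the short way round)
course = atan2(Δλ, Δψ) = 160.96°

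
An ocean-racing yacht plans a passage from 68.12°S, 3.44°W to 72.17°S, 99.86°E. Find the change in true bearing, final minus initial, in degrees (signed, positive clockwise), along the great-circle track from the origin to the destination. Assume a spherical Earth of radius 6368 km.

-99.9°

Initial bearing θ₁ = atan2(sin Δλ cos φ₂, cos φ₁ sin φ₂ − sin φ₁ cos φ₂ cos Δλ) = 144.65°
Final bearing θ₂ = (initial bearing from the destination back to the start) + 180° = 44.76°
Δθ = θ₂ − θ₁ = -99.9°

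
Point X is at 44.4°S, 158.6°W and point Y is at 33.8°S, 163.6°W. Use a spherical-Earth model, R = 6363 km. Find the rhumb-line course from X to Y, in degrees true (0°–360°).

340.0°

Meridional parts: M(φ₁)=-0.8666, M(φ₂)=-0.6275 → ΔM = +0.2392;  Δλ = -0.0873 rad
tan C = Δλ / ΔM = -0.3648 → C = 339.96°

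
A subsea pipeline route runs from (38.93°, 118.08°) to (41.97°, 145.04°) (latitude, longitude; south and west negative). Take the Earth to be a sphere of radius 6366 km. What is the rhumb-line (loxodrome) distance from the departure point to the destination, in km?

2304 km

Δψ = ln[tan(π/4+φ₂/2)/tan(π/4+φ₁/2)] = +0.0697;  Δφ = +0.0531 rad,  Δλ = +0.4705 rad
q = Δφ/Δψ = 0.7608
d = R·√(Δφ² + q²Δλ²) = 6366·0.36188 = 2304 km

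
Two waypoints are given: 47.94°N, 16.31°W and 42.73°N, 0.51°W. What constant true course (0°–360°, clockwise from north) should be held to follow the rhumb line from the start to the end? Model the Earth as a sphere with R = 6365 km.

Δψ = ln[tan(π/4+φ₂/2)/tan(π/4+φ₁/2)] = -0.1295
Δλ = +0.2758 rad (taken the short way round)
course = atan2(Δλ, Δψ) = 115.15°

115.2°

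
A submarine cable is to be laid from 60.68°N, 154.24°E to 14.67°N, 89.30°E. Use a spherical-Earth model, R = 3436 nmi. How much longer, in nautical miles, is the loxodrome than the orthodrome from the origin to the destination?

Great circle: cos σ = sin φ₁ sin φ₂ + cos φ₁ cos φ₂ cos Δλ,  σ = 1.1357 rad → d_gc = 3902.4 nmi
Rhumb line: Δψ = -1.0821, q = Δφ/Δψ = 0.7421, d_rh = R√(Δφ²+q²Δλ²) = 3995.8 nmi
Excess = 3995.8 − 3902.4 = 93.4 ≈ 93 nmi

93 nmi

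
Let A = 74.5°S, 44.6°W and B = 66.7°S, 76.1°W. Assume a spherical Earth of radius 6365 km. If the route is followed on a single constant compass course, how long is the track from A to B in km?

Δψ = ln[tan(π/4+φ₂/2)/tan(π/4+φ₁/2)] = +0.4154;  Δφ = +0.1361 rad,  Δλ = -0.5498 rad
q = Δφ/Δψ = 0.3277
d = R·√(Δφ² + q²Δλ²) = 6365·0.22582 = 1437 km

1437 km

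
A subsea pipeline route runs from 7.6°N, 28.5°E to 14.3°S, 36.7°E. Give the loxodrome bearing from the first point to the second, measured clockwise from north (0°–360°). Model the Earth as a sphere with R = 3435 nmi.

Meridional parts: M(φ₁)=+0.1330, M(φ₂)=-0.2522 → ΔM = -0.3853;  Δλ = +0.1431 rad
tan C = Δλ / ΔM = -0.3715 → C = 159.62°

159.6°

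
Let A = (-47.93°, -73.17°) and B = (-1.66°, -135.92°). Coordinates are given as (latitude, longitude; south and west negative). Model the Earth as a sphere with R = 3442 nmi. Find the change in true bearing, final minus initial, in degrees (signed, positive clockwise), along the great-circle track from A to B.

At departure: θ₁ = atan2(sin Δλ cos φ₂, cos φ₁ sin φ₂ − sin φ₁ cos φ₂ cos Δλ) = 289.82°
At arrival: θ₂ = atan2(sin Δλ cos φ₁, −cos φ₂ sin φ₁ + sin φ₂ cos φ₁ cos Δλ) = 320.91°
Δθ = θ₂ − θ₁ = +31.1°

+31.1°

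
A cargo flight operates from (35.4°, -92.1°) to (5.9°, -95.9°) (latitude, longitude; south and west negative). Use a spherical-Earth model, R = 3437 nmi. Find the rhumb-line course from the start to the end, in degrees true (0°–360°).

Meridional parts: M(φ₁)=+0.6614, M(φ₂)=+0.1032 → ΔM = -0.5582;  Δλ = -0.0663 rad
tan C = Δλ / ΔM = +0.1188 → C = 186.78°

186.8°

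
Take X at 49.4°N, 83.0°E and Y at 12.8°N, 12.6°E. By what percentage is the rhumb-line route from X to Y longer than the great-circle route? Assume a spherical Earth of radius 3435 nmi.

Great circle: σ = 1.1798 rad → d_gc = Rσ = 4052.7 nmi
Rhumb: Δφ = -0.6388, Δλ = -1.2287, Δψ = -0.7692, q = Δφ/Δψ = 0.8305 → d_rh = R√(Δφ²+q²Δλ²) = 4135.2 nmi
Excess = (4135.2 − 4052.7) / 4052.7 = 82.5 / 4052.7 = 2.04% ≈ 2.0%

2.0%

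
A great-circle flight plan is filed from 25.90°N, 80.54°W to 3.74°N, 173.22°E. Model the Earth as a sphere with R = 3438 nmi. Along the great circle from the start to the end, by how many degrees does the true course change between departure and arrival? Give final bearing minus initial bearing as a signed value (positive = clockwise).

-38.3°

At departure: θ₁ = atan2(sin Δλ cos φ₂, cos φ₁ sin φ₂ − sin φ₁ cos φ₂ cos Δλ) = 280.67°
At arrival: θ₂ = atan2(sin Δλ cos φ₁, −cos φ₂ sin φ₁ + sin φ₂ cos φ₁ cos Δλ) = 242.36°
Δθ = θ₂ − θ₁ = -38.3°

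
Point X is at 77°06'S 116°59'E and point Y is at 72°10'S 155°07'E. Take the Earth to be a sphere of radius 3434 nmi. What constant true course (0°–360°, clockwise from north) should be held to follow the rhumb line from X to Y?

Δψ = ln[tan(π/4+φ₂/2)/tan(π/4+φ₁/2)] = +0.3277
Δλ = +0.6656 rad (taken the short way round)
course = atan2(Δλ, Δψ) = 63.78°

63.8°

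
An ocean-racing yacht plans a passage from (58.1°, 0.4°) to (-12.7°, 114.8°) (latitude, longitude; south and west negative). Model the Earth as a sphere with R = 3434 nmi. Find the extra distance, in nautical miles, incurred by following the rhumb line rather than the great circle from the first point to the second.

333 nmi

Great circle: cos σ = sin φ₁ sin φ₂ + cos φ₁ cos φ₂ cos Δλ,  σ = 1.9819 rad → d_gc = 6805.8 nmi
Rhumb line: Δψ = -1.4760, q = Δφ/Δψ = 0.8372, d_rh = R√(Δφ²+q²Δλ²) = 7138.5 nmi
Excess = 7138.5 − 6805.8 = 332.7 ≈ 333 nmi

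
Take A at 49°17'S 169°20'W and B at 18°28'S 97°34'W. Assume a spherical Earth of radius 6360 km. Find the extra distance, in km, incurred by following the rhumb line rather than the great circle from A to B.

Great circle: cos σ = sin φ₁ sin φ₂ + cos φ₁ cos φ₂ cos Δλ,  σ = 1.1222 rad → d_gc = 7137.4 km
Rhumb line: Δψ = +0.6633, q = Δφ/Δψ = 0.8108, d_rh = R√(Δφ²+q²Δλ²) = 7309.2 km
Excess = 7309.2 − 7137.4 = 171.8 ≈ 172 km

172 km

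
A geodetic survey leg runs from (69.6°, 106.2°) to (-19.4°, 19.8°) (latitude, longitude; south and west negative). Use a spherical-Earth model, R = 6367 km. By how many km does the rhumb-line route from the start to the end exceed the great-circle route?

377 km

Great circle: cos σ = sin φ₁ sin φ₂ + cos φ₁ cos φ₂ cos Δλ,  σ = 1.8657 rad → d_gc = 11879.2 km
Rhumb line: Δψ = -2.0605, q = Δφ/Δψ = 0.7539, d_rh = R√(Δφ²+q²Δλ²) = 12255.9 km
Excess = 12255.9 − 11879.2 = 376.7 ≈ 377 km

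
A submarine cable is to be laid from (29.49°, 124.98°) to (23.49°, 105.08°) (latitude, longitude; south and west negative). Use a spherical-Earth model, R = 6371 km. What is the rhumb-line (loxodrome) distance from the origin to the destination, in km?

Rhumb course C = atan2(Δλ, Δψ) with Δψ = ln[tan(π/4+φ₂/2)/tan(π/4+φ₁/2)] = -0.1171, Δλ = -0.3473 → C = 251.37°
d = R·|Δφ| / |cos C| = 6371·0.10472 / 0.31944 = 2089 km

2089 km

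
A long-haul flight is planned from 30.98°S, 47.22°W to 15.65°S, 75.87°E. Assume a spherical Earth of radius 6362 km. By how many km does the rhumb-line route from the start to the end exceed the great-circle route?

604 km

Great circle: cos σ = sin φ₁ sin φ₂ + cos φ₁ cos φ₂ cos Δλ,  σ = 1.8880 rad → d_gc = 12011.1 km
Rhumb line: Δψ = +0.2926, q = Δφ/Δψ = 0.9146, d_rh = R√(Δφ²+q²Δλ²) = 12615.4 km
Excess = 12615.4 − 12011.1 = 604.3 ≈ 604 km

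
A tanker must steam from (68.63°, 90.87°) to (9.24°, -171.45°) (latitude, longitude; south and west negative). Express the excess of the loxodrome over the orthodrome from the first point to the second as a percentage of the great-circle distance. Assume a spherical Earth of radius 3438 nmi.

Great circle: σ = 1.4692 rad → d_gc = Rσ = 5051.0 nmi
Rhumb: Δφ = -1.0366, Δλ = +1.7048, Δψ = -1.5057, q = Δφ/Δψ = 0.6884 → d_rh = R√(Δφ²+q²Δλ²) = 5383.3 nmi
Excess = (5383.3 − 5051.0) / 5051.0 = 332.3 / 5051.0 = 6.58% ≈ 6.6%

6.6%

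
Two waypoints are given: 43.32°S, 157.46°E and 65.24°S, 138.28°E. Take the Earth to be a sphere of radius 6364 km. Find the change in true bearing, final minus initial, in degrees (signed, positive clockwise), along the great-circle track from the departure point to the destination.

+15.9°

Initial bearing θ₁ = atan2(sin Δλ cos φ₂, cos φ₁ sin φ₂ − sin φ₁ cos φ₂ cos Δλ) = 199.47°
Final bearing θ₂ = (initial bearing from the destination back to the start) + 180° = 215.38°
Δθ = θ₂ − θ₁ = +15.9°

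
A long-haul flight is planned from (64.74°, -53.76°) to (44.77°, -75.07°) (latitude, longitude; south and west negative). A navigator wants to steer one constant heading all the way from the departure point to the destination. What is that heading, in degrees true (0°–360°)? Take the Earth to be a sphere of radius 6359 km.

Meridional parts: M(φ₁)=+1.4958, M(φ₂)=+0.8757 → ΔM = -0.6201;  Δλ = -0.3719 rad
tan C = Δλ / ΔM = +0.5998 → C = 210.96°

211.0°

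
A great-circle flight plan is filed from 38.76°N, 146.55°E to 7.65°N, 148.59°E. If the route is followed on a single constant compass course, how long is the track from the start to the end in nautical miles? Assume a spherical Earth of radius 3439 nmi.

1871 nmi

Rhumb course C = atan2(Δλ, Δψ) with Δψ = ln[tan(π/4+φ₂/2)/tan(π/4+φ₁/2)] = -0.6010, Δλ = +0.0356 → C = 176.61°
d = R·|Δφ| / |cos C| = 3439·0.54297 / 0.99825 = 1871 nmi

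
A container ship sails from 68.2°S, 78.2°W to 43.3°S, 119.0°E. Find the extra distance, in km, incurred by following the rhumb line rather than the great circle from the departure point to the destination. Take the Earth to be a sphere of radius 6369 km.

2596 km

Great circle: cos σ = sin φ₁ sin φ₂ + cos φ₁ cos φ₂ cos Δλ,  σ = 1.1825 rad → d_gc = 7531.5 km
Rhumb line: Δψ = +0.8073, q = Δφ/Δψ = 0.5383, d_rh = R√(Δφ²+q²Δλ²) = 10127.7 km
Excess = 10127.7 − 7531.5 = 2596.2 ≈ 2596 km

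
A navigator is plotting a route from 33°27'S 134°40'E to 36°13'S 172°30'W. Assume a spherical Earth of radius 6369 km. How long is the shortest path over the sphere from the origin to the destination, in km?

Haversine: a = sin²(Δφ/2)+cos φ₁ cos φ₂ sin²(Δλ/2) = 0.13382;  σ = 2·atan2(√a,√(1−a))
σ = 42.916° → d = Rσ = 6369·0.74902 = 4771 km

4771 km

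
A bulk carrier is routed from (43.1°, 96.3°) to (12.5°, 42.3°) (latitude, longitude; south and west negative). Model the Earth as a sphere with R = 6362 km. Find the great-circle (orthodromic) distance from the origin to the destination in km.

Haversine: a = sin²(Δφ/2)+cos φ₁ cos φ₂ sin²(Δλ/2) = 0.21655;  σ = 2·atan2(√a,√(1−a))
σ = 55.466° → d = Rσ = 6362·0.96807 = 6159 km

6159 km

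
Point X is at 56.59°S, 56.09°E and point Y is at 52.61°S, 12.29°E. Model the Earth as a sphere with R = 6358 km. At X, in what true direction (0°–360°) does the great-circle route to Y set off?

θ = atan2( sin Δλ·cos φ₂ ,  cos φ₁ sin φ₂ − sin φ₁ cos φ₂ cos Δλ )
  = atan2(-0.4203, -0.0716) = 260.33°

260.3°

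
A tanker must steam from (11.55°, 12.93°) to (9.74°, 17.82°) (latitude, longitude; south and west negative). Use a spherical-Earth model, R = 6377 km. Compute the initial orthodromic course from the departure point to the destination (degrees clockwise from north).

N = sin Δλ·cos φ₂ = +0.0840;  D = cos φ₁ sin φ₂ − sin φ₁ cos φ₂ cos Δλ = -0.0309
initial course = atan2(N, D) = 110.17°

110.2°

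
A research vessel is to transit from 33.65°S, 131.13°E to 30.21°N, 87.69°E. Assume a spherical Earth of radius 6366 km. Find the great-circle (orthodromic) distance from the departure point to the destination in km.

cos σ = sin φ₁ sin φ₂ + cos φ₁ cos φ₂ cos Δλ
      = sin(-33.65°)sin(30.21°) + cos(-33.65°)cos(30.21°)cos(-43.44°) = 0.2435
σ = 75.905° → d = Rσ = 6366·1.32480 = 8434 km

8434 km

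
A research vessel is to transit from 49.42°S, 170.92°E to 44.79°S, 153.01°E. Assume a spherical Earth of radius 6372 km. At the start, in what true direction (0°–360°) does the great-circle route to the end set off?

θ = atan2( sin Δλ·cos φ₂ ,  cos φ₁ sin φ₂ − sin φ₁ cos φ₂ cos Δλ )
  = atan2(-0.2182, +0.0546) = 284.05°

284.0°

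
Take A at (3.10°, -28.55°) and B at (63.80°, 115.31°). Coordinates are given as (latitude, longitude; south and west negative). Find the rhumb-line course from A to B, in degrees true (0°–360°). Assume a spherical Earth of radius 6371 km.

Δψ = ln[tan(π/4+φ₂/2)/tan(π/4+φ₁/2)] = +1.4038
Δλ = +2.5108 rad (taken the short way round)
course = atan2(Δλ, Δψ) = 60.79°

60.8°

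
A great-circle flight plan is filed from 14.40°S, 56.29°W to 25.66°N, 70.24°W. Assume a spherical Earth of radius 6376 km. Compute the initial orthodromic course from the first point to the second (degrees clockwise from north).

N = sin Δλ·cos φ₂ = -0.2173;  D = cos φ₁ sin φ₂ − sin φ₁ cos φ₂ cos Δλ = +0.6370
initial course = atan2(N, D) = 341.16°

341.2°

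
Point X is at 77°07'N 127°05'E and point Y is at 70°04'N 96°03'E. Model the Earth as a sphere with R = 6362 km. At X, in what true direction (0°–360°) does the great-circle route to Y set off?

θ = atan2( sin Δλ·cos φ₂ ,  cos φ₁ sin φ₂ − sin φ₁ cos φ₂ cos Δλ )
  = atan2(-0.1758, -0.0752) = 246.85°

246.8°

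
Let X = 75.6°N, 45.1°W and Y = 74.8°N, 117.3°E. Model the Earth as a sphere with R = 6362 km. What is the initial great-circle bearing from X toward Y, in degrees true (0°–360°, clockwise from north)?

N = sin Δλ·cos φ₂ = +0.0793;  D = cos φ₁ sin φ₂ − sin φ₁ cos φ₂ cos Δλ = +0.4821
initial course = atan2(N, D) = 9.34°

9.3°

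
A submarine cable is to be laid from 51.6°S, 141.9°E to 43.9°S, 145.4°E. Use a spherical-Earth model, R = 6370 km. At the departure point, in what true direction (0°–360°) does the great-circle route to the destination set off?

θ = atan2( sin Δλ·cos φ₂ ,  cos φ₁ sin φ₂ − sin φ₁ cos φ₂ cos Δλ )
  = atan2(+0.0440, +0.1329) = 18.31°

18.3°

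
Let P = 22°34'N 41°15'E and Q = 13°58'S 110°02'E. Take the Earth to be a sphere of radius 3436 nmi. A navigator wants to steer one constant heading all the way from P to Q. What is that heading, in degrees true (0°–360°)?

118.5°

Meridional parts: M(φ₁)=+0.4045, M(φ₂)=-0.2462 → ΔM = -0.6507;  Δλ = +1.2005 rad
tan C = Δλ / ΔM = -1.8450 → C = 118.46°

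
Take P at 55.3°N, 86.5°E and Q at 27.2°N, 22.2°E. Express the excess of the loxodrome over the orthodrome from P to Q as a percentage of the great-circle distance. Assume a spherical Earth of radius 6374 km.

2.6%

Great circle: σ = 0.9331 rad → d_gc = Rσ = 5947.4 km
Rhumb: Δφ = -0.4904, Δλ = -1.1222, Δψ = -0.6698, q = Δφ/Δψ = 0.7323 → d_rh = R√(Δφ²+q²Δλ²) = 6099.9 km
Excess = (6099.9 − 5947.4) / 5947.4 = 152.5 / 5947.4 = 2.56% ≈ 2.6%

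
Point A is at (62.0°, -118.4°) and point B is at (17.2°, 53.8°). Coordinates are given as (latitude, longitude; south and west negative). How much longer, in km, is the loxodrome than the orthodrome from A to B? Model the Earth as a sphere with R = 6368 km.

3497 km

Great circle: cos σ = sin φ₁ sin φ₂ + cos φ₁ cos φ₂ cos Δλ,  σ = 1.7551 rad → d_gc = 11176.3 km
Rhumb line: Δψ = -1.0842, q = Δφ/Δψ = 0.7212, d_rh = R√(Δφ²+q²Δλ²) = 14673.5 km
Excess = 14673.5 − 11176.3 = 3497.2 ≈ 3497 km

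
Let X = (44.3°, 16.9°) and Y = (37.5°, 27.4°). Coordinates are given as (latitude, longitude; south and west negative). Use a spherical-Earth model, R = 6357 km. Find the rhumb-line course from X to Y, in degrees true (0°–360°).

Meridional parts: M(φ₁)=+0.8642, M(φ₂)=+0.7070 → ΔM = -0.1572;  Δλ = +0.1833 rad
tan C = Δλ / ΔM = -1.1654 → C = 130.63°

130.6°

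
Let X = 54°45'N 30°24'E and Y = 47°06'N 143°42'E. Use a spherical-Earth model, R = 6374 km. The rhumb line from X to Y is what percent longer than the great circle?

12.4%

Great circle: σ = 1.1120 rad → d_gc = Rσ = 7088.2 km
Rhumb: Δφ = -0.1335, Δλ = +1.9775, Δψ = -0.2125, q = Δφ/Δψ = 0.6284 → d_rh = R√(Δφ²+q²Δλ²) = 7966.7 km
Excess = (7966.7 − 7088.2) / 7088.2 = 878.5 / 7088.2 = 12.39% ≈ 12.4%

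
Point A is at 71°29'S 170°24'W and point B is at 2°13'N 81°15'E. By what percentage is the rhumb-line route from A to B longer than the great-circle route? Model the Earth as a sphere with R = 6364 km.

7.6%

Great circle: σ = 1.7078 rad → d_gc = Rσ = 10868.5 km
Rhumb: Δφ = +1.2863, Δλ = -1.8911, Δψ = +1.8526, q = Δφ/Δψ = 0.6943 → d_rh = R√(Δφ²+q²Δλ²) = 11697.5 km
Excess = (11697.5 − 10868.5) / 10868.5 = 829.0 / 10868.5 = 7.63% ≈ 7.6%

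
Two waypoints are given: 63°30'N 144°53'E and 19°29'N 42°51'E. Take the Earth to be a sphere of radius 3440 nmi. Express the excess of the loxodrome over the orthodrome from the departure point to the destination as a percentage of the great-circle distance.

7.7%

Great circle: σ = 1.3584 rad → d_gc = Rσ = 4672.9 nmi
Rhumb: Δφ = -0.7682, Δλ = -1.7808, Δψ = -1.0994, q = Δφ/Δψ = 0.6988 → d_rh = R√(Δφ²+q²Δλ²) = 5030.8 nmi
Excess = (5030.8 − 4672.9) / 4672.9 = 357.9 / 4672.9 = 7.66% ≈ 7.7%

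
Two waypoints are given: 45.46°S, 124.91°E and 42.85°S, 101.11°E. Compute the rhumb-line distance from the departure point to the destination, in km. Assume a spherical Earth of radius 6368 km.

Δψ = ln[tan(π/4+φ₂/2)/tan(π/4+φ₁/2)] = +0.0635;  Δφ = +0.0456 rad,  Δλ = -0.4154 rad
q = Δφ/Δψ = 0.7173
d = R·√(Δφ² + q²Δλ²) = 6368·0.30141 = 1919 km

1919 km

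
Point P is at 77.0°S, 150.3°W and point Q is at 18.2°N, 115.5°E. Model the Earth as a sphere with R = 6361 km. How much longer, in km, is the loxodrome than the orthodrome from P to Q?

Great circle: cos σ = sin φ₁ sin φ₂ + cos φ₁ cos φ₂ cos Δλ,  σ = 1.8965 rad → d_gc = 12063.7 km
Rhumb line: Δψ = +2.4953, q = Δφ/Δψ = 0.6659, d_rh = R√(Δφ²+q²Δλ²) = 12657.1 km
Excess = 12657.1 − 12063.7 = 593.4 ≈ 593 km

593 km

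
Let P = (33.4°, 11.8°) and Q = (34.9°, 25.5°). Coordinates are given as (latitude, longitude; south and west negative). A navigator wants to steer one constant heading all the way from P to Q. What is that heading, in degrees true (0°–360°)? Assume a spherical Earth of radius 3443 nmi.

82.5°

Meridional parts: M(φ₁)=+0.6191, M(φ₂)=+0.6507 → ΔM = +0.0316;  Δλ = +0.2391 rad
tan C = Δλ / ΔM = +7.5581 → C = 82.46°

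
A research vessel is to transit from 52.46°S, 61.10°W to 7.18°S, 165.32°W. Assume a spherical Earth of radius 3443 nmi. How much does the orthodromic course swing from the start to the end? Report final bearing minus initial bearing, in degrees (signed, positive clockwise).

+69.4°

At departure: θ₁ = atan2(sin Δλ cos φ₂, cos φ₁ sin φ₂ − sin φ₁ cos φ₂ cos Δλ) = 254.35°
At arrival: θ₂ = atan2(sin Δλ cos φ₁, −cos φ₂ sin φ₁ + sin φ₂ cos φ₁ cos Δλ) = 323.75°
Δθ = θ₂ − θ₁ = +69.4°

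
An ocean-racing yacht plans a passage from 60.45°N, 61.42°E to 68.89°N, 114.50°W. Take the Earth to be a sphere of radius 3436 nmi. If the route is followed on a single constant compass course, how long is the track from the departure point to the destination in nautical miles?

4501 nmi

Δψ = ln[tan(π/4+φ₂/2)/tan(π/4+φ₁/2)] = +0.3475;  Δφ = +0.1473 rad,  Δλ = -3.0704 rad
q = Δφ/Δψ = 0.4240
d = R·√(Δφ² + q²Δλ²) = 3436·1.31003 = 4501 nmi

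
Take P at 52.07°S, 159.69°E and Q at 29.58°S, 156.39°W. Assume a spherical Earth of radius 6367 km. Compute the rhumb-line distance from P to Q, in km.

4410 km

Δψ = ln[tan(π/4+φ₂/2)/tan(π/4+φ₁/2)] = +0.5273;  Δφ = +0.3925 rad,  Δλ = +0.7665 rad
q = Δφ/Δψ = 0.7444
d = R·√(Δφ² + q²Δλ²) = 6367·0.69260 = 4410 km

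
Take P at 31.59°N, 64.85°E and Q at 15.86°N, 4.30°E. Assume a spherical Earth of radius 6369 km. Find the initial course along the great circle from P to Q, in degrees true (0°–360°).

N = sin Δλ·cos φ₂ = -0.8376;  D = cos φ₁ sin φ₂ − sin φ₁ cos φ₂ cos Δλ = -0.0150
initial course = atan2(N, D) = 268.98°

269.0°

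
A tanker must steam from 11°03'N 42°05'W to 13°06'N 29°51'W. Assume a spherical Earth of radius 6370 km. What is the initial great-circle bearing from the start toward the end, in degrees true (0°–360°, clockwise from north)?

79.0°

θ = atan2( sin Δλ·cos φ₂ ,  cos φ₁ sin φ₂ − sin φ₁ cos φ₂ cos Δλ )
  = atan2(+0.2064, +0.0400) = 79.03°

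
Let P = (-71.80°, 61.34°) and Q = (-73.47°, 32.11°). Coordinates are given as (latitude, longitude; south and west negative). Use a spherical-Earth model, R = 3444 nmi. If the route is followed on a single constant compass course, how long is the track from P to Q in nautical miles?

Rhumb course C = atan2(Δλ, Δψ) with Δψ = ln[tan(π/4+φ₂/2)/tan(π/4+φ₁/2)] = -0.0977, Δλ = -0.5102 → C = 259.16°
d = R·|Δφ| / |cos C| = 3444·0.02915 / 0.18815 = 534 nmi

534 nmi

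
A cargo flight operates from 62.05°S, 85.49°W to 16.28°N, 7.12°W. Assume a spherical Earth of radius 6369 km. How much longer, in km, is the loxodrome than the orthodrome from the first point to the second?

223 km

Great circle: cos σ = sin φ₁ sin φ₂ + cos φ₁ cos φ₂ cos Δλ,  σ = 1.7284 rad → d_gc = 11008.1 km
Rhumb line: Δψ = +1.6789, q = Δφ/Δψ = 0.8143, d_rh = R√(Δφ²+q²Δλ²) = 11231.1 km
Excess = 11231.1 − 11008.1 = 223.0 ≈ 223 km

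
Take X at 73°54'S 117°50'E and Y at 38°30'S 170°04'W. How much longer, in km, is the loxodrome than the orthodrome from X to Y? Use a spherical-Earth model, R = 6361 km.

264 km

Great circle: cos σ = sin φ₁ sin φ₂ + cos φ₁ cos φ₂ cos Δλ,  σ = 0.8436 rad → d_gc = 5365.9 km
Rhumb line: Δψ = +1.2268, q = Δφ/Δψ = 0.5036, d_rh = R√(Δφ²+q²Δλ²) = 5629.9 km
Excess = 5629.9 − 5365.9 = 264.0 ≈ 264 km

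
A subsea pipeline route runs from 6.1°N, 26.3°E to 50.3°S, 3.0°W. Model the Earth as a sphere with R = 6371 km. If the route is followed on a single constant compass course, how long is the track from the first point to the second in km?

Rhumb course C = atan2(Δλ, Δψ) with Δψ = ln[tan(π/4+φ₂/2)/tan(π/4+φ₁/2)] = -1.1255, Δλ = -0.5114 → C = 204.43°
d = R·|Δφ| / |cos C| = 6371·0.98437 / 0.91043 = 6888 km

6888 km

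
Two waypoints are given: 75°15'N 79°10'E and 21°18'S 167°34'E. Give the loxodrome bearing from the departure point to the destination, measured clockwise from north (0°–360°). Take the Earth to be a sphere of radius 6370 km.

147.5°

Meridional parts: M(φ₁)=+2.0446, M(φ₂)=-0.3806 → ΔM = -2.4252;  Δλ = +1.5429 rad
tan C = Δλ / ΔM = -0.6362 → C = 147.54°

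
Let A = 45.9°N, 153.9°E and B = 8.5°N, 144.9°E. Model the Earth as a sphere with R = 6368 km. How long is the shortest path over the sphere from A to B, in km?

Haversine: a = sin²(Δφ/2)+cos φ₁ cos φ₂ sin²(Δλ/2) = 0.10703;  σ = 2·atan2(√a,√(1−a))
σ = 38.192° → d = Rσ = 6368·0.66658 = 4245 km

4245 km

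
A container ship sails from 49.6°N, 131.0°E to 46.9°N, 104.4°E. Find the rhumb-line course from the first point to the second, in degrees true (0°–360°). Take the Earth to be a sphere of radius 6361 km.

261.3°

Meridional parts: M(φ₁)=+0.9999, M(φ₂)=+0.9291 → ΔM = -0.0708;  Δλ = -0.4643 rad
tan C = Δλ / ΔM = +6.5580 → C = 261.33°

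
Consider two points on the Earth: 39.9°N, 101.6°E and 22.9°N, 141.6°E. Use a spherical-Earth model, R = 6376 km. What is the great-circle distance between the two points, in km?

Haversine: a = sin²(Δφ/2)+cos φ₁ cos φ₂ sin²(Δλ/2) = 0.10452;  σ = 2·atan2(√a,√(1−a))
σ = 37.724° → d = Rσ = 6376·0.65841 = 4198 km

4198 km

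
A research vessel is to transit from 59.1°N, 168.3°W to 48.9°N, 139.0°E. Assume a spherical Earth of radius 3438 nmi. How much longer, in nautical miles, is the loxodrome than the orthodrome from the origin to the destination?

Great circle: cos σ = sin φ₁ sin φ₂ + cos φ₁ cos φ₂ cos Δλ,  σ = 0.5526 rad → d_gc = 1899.7 nmi
Rhumb line: Δψ = -0.3048, q = Δφ/Δψ = 0.5840, d_rh = R√(Δφ²+q²Δλ²) = 1945.7 nmi
Excess = 1945.7 − 1899.7 = 46.0 ≈ 46 nmi

46 nmi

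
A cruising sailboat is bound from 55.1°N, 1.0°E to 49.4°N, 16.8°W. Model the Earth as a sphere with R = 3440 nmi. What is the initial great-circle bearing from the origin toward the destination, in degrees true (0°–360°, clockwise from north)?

249.7°

θ = atan2( sin Δλ·cos φ₂ ,  cos φ₁ sin φ₂ − sin φ₁ cos φ₂ cos Δλ )
  = atan2(-0.1989, -0.0738) = 249.65°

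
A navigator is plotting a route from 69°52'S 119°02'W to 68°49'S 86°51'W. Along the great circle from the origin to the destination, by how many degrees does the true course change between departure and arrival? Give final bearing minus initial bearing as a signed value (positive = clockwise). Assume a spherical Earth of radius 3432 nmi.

-30.2°

At departure: θ₁ = atan2(sin Δλ cos φ₂, cos φ₁ sin φ₂ − sin φ₁ cos φ₂ cos Δλ) = 99.96°
At arrival: θ₂ = atan2(sin Δλ cos φ₁, −cos φ₂ sin φ₁ + sin φ₂ cos φ₁ cos Δλ) = 69.75°
Δθ = θ₂ − θ₁ = -30.2°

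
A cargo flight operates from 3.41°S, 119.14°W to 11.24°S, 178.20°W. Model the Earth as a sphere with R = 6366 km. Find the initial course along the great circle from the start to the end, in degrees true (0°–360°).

258.9°

N = sin Δλ·cos φ₂ = -0.8413;  D = cos φ₁ sin φ₂ − sin φ₁ cos φ₂ cos Δλ = -0.1646
initial course = atan2(N, D) = 258.93°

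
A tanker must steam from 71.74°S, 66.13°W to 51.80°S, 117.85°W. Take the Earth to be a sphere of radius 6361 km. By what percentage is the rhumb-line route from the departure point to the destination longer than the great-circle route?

Great circle: σ = 0.5230 rad → d_gc = Rσ = 3326.8 km
Rhumb: Δφ = +0.3480, Δλ = -0.9027, Δψ = +0.7676, q = Δφ/Δψ = 0.4534 → d_rh = R√(Δφ²+q²Δλ²) = 3417.2 km
Excess = (3417.2 − 3326.8) / 3326.8 = 90.4 / 3326.8 = 2.72% ≈ 2.7%

2.7%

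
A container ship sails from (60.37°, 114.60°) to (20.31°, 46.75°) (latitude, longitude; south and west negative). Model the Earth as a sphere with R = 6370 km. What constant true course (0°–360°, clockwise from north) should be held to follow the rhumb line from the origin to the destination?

Δψ = ln[tan(π/4+φ₂/2)/tan(π/4+φ₁/2)] = -0.9678
Δλ = -1.1842 rad (taken the short way round)
course = atan2(Δλ, Δψ) = 230.74°

230.7°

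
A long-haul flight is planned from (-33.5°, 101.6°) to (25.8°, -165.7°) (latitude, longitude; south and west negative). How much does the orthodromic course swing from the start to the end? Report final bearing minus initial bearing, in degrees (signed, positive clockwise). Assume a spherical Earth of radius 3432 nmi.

At departure: θ₁ = atan2(sin Δλ cos φ₂, cos φ₁ sin φ₂ − sin φ₁ cos φ₂ cos Δλ) = 69.32°
At arrival: θ₂ = atan2(sin Δλ cos φ₁, −cos φ₂ sin φ₁ + sin φ₂ cos φ₁ cos Δλ) = 60.06°
Δθ = θ₂ − θ₁ = -9.3°

-9.3°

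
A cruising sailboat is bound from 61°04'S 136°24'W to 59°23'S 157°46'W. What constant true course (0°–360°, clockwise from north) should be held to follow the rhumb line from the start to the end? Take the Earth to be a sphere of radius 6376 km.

Δψ = ln[tan(π/4+φ₂/2)/tan(π/4+φ₁/2)] = +0.0592
Δλ = -0.3729 rad (taken the short way round)
course = atan2(Δλ, Δψ) = 279.02°

279.0°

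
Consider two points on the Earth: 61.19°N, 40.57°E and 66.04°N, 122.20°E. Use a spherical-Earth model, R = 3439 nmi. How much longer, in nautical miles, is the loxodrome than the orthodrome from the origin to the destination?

151 nmi

Great circle: cos σ = sin φ₁ sin φ₂ + cos φ₁ cos φ₂ cos Δλ,  σ = 0.5931 rad → d_gc = 2039.7 nmi
Rhumb line: Δψ = +0.1910, q = Δφ/Δψ = 0.4432, d_rh = R√(Δφ²+q²Δλ²) = 2190.9 nmi
Excess = 2190.9 − 2039.7 = 151.2 ≈ 151 nmi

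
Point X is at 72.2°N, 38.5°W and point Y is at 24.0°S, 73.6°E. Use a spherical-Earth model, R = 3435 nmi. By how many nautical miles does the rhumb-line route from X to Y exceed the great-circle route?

428 nmi

Great circle: cos σ = sin φ₁ sin φ₂ + cos φ₁ cos φ₂ cos Δλ,  σ = 2.0856 rad → d_gc = 7163.9 nmi
Rhumb line: Δψ = -2.2858, q = Δφ/Δψ = 0.7345, d_rh = R√(Δφ²+q²Δλ²) = 7591.6 nmi
Excess = 7591.6 − 7163.9 = 427.7 ≈ 428 nmi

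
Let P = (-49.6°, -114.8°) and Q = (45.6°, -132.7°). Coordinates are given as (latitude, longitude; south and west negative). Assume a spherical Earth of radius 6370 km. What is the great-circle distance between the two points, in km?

Haversine: a = sin²(Δφ/2)+cos φ₁ cos φ₂ sin²(Δλ/2) = 0.55629;  σ = 2·atan2(√a,√(1−a))
σ = 96.464° → d = Rσ = 6370·1.68362 = 10725 km

10725 km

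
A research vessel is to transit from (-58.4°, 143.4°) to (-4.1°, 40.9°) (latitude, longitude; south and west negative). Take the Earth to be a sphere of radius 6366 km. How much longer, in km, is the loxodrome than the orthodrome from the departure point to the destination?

556 km

Great circle: cos σ = sin φ₁ sin φ₂ + cos φ₁ cos φ₂ cos Δλ,  σ = 1.6230 rad → d_gc = 10332.3 km
Rhumb line: Δψ = +1.1908, q = Δφ/Δψ = 0.7959, d_rh = R√(Δφ²+q²Δλ²) = 10888.1 km
Excess = 10888.1 − 10332.3 = 555.8 ≈ 556 km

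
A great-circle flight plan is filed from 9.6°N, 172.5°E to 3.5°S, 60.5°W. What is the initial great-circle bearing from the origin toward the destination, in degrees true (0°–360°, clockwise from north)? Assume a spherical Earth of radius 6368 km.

θ = atan2( sin Δλ·cos φ₂ ,  cos φ₁ sin φ₂ − sin φ₁ cos φ₂ cos Δλ )
  = atan2(+0.7971, +0.0400) = 87.13°

87.1°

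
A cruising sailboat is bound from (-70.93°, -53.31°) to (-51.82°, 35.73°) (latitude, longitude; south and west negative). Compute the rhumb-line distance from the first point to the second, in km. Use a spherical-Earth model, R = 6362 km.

5031 km

Rhumb course C = atan2(Δλ, Δψ) with Δψ = ln[tan(π/4+φ₂/2)/tan(π/4+φ₁/2)] = +0.7229, Δλ = +1.5540 → C = 65.05°
d = R·|Δφ| / |cos C| = 6362·0.33353 / 0.42177 = 5031 km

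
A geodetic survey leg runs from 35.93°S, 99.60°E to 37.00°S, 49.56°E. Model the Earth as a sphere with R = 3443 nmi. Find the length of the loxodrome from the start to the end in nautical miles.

Δψ = ln[tan(π/4+φ₂/2)/tan(π/4+φ₁/2)] = -0.0232;  Δφ = -0.0187 rad,  Δλ = -0.8734 rad
q = Δφ/Δψ = 0.8042
d = R·√(Δφ² + q²Δλ²) = 3443·0.70260 = 2419 nmi

2419 nmi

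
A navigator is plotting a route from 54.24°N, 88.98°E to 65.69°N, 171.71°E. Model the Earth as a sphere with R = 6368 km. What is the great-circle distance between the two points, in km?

cos σ = sin φ₁ sin φ₂ + cos φ₁ cos φ₂ cos Δλ
      = sin(54.24°)sin(65.69°) + cos(54.24°)cos(65.69°)cos(82.73°) = 0.7700
σ = 39.649° → d = Rσ = 6368·0.69201 = 4407 km

4407 km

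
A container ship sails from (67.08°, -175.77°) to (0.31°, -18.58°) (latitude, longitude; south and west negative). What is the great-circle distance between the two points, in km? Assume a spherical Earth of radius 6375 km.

cos σ = sin φ₁ sin φ₂ + cos φ₁ cos φ₂ cos Δλ
      = sin(67.08°)sin(0.31°) + cos(67.08°)cos(0.31°)cos(157.19°) = -0.3540
σ = 110.732° → d = Rσ = 6375·1.93264 = 12321 km

12321 km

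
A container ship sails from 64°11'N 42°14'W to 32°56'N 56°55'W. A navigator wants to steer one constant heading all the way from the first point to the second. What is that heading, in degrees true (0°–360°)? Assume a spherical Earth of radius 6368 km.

196.5°

Δψ = ln[tan(π/4+φ₂/2)/tan(π/4+φ₁/2)] = -0.8639
Δλ = -0.2563 rad (taken the short way round)
course = atan2(Δλ, Δψ) = 196.52°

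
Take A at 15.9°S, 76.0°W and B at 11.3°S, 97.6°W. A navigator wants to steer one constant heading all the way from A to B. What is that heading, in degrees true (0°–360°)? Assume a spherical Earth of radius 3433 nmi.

Δψ = ln[tan(π/4+φ₂/2)/tan(π/4+φ₁/2)] = +0.0826
Δλ = -0.3770 rad (taken the short way round)
course = atan2(Δλ, Δψ) = 282.36°

282.4°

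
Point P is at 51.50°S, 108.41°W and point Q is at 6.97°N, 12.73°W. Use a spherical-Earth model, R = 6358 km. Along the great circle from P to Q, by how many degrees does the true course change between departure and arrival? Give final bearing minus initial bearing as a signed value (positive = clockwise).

Initial bearing θ₁ = atan2(sin Δλ cos φ₂, cos φ₁ sin φ₂ − sin φ₁ cos φ₂ cos Δλ) = 90.08°
Final bearing θ₂ = (initial bearing from the destination back to the start) + 180° = 38.84°
Δθ = θ₂ − θ₁ = -51.2°

-51.2°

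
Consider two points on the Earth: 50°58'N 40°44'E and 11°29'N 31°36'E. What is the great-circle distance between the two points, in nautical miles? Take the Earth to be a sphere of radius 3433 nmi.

cos σ = sin φ₁ sin φ₂ + cos φ₁ cos φ₂ cos Δλ
      = sin(50.97°)sin(11.48°) + cos(50.97°)cos(11.48°)cos(-9.13°) = 0.7640
σ = 40.183° → d = Rσ = 3433·0.70133 = 2408 nmi

2408 nmi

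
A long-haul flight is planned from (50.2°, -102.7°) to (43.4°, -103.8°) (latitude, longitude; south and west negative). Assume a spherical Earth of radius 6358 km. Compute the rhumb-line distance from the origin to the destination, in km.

759 km

Rhumb course C = atan2(Δλ, Δψ) with Δψ = ln[tan(π/4+φ₂/2)/tan(π/4+φ₁/2)] = -0.1737, Δλ = -0.0192 → C = 186.31°
d = R·|Δφ| / |cos C| = 6358·0.11868 / 0.99395 = 759 km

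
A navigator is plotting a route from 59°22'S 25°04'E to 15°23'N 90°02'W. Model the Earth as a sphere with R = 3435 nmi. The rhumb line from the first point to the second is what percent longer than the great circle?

4.9%

Great circle: σ = 2.0227 rad → d_gc = Rσ = 6947.9 nmi
Rhumb: Δφ = +1.3046, Δλ = -2.0089, Δψ = +1.5668, q = Δφ/Δψ = 0.8327 → d_rh = R√(Δφ²+q²Δλ²) = 7286.7 nmi
Excess = (7286.7 − 6947.9) / 6947.9 = 338.8 / 6947.9 = 4.88% ≈ 4.9%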